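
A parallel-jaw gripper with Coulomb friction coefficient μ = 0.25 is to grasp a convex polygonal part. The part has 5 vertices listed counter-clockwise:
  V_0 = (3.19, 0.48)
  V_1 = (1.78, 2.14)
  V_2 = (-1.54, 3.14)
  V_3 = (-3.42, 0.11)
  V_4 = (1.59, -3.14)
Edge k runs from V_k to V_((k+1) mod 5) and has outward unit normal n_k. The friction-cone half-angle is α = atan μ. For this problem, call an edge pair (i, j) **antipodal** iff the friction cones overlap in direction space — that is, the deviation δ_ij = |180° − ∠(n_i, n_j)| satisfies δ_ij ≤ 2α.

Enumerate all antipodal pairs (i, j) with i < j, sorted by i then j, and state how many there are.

count = 3; pairs: (0,3), (1,3), (2,4)

α = atan 0.25 = 14.04°;  2α = 28.07°
n_0 = (+0.7622, +0.6474)
n_1 = (+0.2884, +0.9575)
n_2 = (-0.8497, +0.5272)
n_3 = (-0.5442, -0.8389)
n_4 = (+0.9146, -0.4043)
  (0,1): δ = 147.11°  ·
  (0,2): δ = 72.16°  ·
  (0,3): δ = 16.68°  ✓
  (0,4): δ = 115.81°  ·
  (1,2): δ = 105.06°  ·
  (1,3): δ = 16.21°  ✓
  (1,4): δ = 82.92°  ·
  (2,3): δ = 91.15°  ·
  (2,4): δ = 7.97°  ✓
  (3,4): δ = 80.87°  ·
antipodal pairs: 3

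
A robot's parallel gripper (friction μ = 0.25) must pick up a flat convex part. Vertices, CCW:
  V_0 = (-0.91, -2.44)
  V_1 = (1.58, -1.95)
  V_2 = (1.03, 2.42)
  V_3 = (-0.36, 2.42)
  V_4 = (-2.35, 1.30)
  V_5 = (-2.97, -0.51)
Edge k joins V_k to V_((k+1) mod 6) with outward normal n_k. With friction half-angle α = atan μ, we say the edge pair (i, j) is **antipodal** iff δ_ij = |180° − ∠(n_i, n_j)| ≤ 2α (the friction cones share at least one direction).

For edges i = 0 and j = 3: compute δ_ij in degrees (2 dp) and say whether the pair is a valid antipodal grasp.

α = atan 0.25 = 14.04°;  2α = 28.07°
edge 0: e_0 = (+2.49, +0.49);  n_0 = (+0.1931, -0.9812)
edge 3: e_3 = (-1.99, -1.12);  n_3 = (-0.4905, +0.8715)
∠(n_0, n_3) = 161.76°
δ = |180° − 161.76°| = 18.24°
18.24° ≤ 2α = 28.07°  →  valid

δ = 18.24°, valid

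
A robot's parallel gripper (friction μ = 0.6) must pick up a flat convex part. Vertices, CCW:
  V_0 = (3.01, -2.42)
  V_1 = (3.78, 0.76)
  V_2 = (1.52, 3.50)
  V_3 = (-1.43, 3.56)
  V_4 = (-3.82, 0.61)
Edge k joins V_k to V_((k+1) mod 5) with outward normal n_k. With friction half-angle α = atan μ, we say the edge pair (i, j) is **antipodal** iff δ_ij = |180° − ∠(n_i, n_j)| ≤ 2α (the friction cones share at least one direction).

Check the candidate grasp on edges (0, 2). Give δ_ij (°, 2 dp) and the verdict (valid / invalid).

δ = 77.55°, invalid

α = atan 0.6 = 30.96°;  2α = 61.93°
edge 0: e_0 = (+0.77, +3.18);  n_0 = (+0.9719, -0.2353)
edge 2: e_2 = (-2.95, +0.06);  n_2 = (+0.0203, +0.9998)
∠(n_0, n_2) = 102.45°
δ = |180° − 102.45°| = 77.55°
77.55° > 2α = 61.93°  →  invalid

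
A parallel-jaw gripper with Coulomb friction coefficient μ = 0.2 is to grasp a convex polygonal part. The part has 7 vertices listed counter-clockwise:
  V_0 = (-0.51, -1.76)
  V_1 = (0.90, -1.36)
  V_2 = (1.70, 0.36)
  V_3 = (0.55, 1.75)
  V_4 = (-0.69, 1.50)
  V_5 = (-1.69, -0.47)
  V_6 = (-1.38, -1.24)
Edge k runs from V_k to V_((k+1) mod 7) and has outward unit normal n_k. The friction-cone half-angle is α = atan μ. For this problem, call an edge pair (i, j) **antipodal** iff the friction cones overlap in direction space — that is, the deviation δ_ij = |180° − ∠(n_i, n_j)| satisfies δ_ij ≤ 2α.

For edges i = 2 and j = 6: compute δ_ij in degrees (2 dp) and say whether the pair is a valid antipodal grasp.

α = atan 0.2 = 11.31°;  2α = 22.62°
edge 2: e_2 = (-1.15, +1.39);  n_2 = (+0.7705, +0.6375)
edge 6: e_6 = (+0.87, -0.52);  n_6 = (-0.5130, -0.8584)
∠(n_2, n_6) = 160.47°
δ = |180° − 160.47°| = 19.53°
19.53° ≤ 2α = 22.62°  →  valid

δ = 19.53°, valid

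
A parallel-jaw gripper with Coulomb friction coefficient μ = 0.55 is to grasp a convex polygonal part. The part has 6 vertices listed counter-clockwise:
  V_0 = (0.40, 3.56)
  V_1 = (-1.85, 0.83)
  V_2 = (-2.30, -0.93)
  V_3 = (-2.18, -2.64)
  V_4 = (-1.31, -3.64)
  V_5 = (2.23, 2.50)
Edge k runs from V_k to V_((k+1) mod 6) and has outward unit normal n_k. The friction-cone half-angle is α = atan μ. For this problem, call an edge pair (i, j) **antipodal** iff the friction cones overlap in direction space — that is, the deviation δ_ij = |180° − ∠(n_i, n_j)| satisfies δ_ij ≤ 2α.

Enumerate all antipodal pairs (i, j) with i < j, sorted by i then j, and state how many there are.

α = atan 0.55 = 28.81°;  2α = 57.62°
n_0 = (-0.7717, +0.6360)
n_1 = (-0.9688, +0.2477)
n_2 = (-0.9975, -0.0700)
n_3 = (-0.7544, -0.6564)
n_4 = (+0.8663, -0.4995)
n_5 = (+0.5012, +0.8653)
  (0,1): δ = 154.85°  ·
  (0,2): δ = 136.49°  ·
  (0,3): δ = 99.48°  ·
  (0,4): δ = 9.53°  ✓
  (0,5): δ = 99.41°  ·
  (1,2): δ = 161.64°  ·
  (1,3): δ = 124.63°  ·
  (1,4): δ = 15.62°  ✓
  (1,5): δ = 74.26°  ·
  (2,3): δ = 142.99°  ·
  (2,4): δ = 33.98°  ✓
  (2,5): δ = 55.90°  ✓
  (3,4): δ = 70.99°  ·
  (3,5): δ = 18.90°  ✓
  (4,5): δ = 90.12°  ·
antipodal pairs: 5

count = 5; pairs: (0,4), (1,4), (2,4), (2,5), (3,5)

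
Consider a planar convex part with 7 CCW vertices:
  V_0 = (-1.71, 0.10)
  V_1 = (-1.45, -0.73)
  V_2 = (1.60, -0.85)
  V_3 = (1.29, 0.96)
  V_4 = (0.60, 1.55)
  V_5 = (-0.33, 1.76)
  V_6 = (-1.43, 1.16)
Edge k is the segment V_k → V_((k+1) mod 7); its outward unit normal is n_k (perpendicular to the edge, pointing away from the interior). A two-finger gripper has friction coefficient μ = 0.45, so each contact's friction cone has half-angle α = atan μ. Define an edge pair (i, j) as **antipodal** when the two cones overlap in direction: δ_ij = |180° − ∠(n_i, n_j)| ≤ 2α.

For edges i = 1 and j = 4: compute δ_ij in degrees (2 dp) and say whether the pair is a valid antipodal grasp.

α = atan 0.45 = 24.23°;  2α = 48.46°
edge 1: e_1 = (+3.05, -0.12);  n_1 = (-0.0393, -0.9992)
edge 4: e_4 = (-0.93, +0.21);  n_4 = (+0.2203, +0.9754)
∠(n_1, n_4) = 169.53°
δ = |180° − 169.53°| = 10.47°
10.47° ≤ 2α = 48.46°  →  valid

δ = 10.47°, valid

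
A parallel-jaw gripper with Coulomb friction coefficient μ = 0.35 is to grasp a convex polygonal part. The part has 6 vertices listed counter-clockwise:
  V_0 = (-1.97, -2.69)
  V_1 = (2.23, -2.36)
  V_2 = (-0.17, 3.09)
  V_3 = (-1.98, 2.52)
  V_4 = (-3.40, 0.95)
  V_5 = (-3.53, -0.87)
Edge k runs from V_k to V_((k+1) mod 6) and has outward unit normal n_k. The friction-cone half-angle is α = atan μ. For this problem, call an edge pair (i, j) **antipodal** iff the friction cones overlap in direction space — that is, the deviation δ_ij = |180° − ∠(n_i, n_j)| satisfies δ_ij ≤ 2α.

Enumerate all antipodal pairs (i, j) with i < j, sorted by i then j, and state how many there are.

α = atan 0.35 = 19.29°;  2α = 38.58°
n_0 = (+0.0783, -0.9969)
n_1 = (+0.9152, +0.4030)
n_2 = (-0.3004, +0.9538)
n_3 = (-0.7416, +0.6708)
n_4 = (-0.9975, +0.0712)
n_5 = (-0.7593, -0.6508)
  (0,1): δ = 70.73°  ·
  (0,2): δ = 12.99°  ✓
  (0,3): δ = 43.38°  ·
  (0,4): δ = 81.42°  ·
  (0,5): δ = 126.11°  ·
  (1,2): δ = 96.29°  ·
  (1,3): δ = 65.90°  ·
  (1,4): δ = 27.85°  ✓
  (1,5): δ = 16.83°  ✓
  (2,3): δ = 149.61°  ·
  (2,4): δ = 111.57°  ·
  (2,5): δ = 66.88°  ·
  (3,4): δ = 141.96°  ·
  (3,5): δ = 97.27°  ·
  (4,5): δ = 135.31°  ·
antipodal pairs: 3

count = 3; pairs: (0,2), (1,4), (1,5)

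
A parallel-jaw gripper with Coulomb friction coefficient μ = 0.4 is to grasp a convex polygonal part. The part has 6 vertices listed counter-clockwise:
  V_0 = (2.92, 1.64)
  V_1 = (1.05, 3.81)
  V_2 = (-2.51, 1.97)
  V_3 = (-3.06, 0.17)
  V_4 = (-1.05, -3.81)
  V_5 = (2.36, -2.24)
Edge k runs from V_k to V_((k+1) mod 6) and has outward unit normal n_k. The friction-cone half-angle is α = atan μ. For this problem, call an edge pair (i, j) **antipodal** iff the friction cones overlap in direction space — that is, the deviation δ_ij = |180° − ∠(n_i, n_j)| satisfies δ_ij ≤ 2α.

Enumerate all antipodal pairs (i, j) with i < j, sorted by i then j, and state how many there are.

count = 4; pairs: (0,3), (1,4), (2,5), (3,5)

α = atan 0.4 = 21.80°;  2α = 43.60°
n_0 = (+0.7575, +0.6528)
n_1 = (-0.4592, +0.8884)
n_2 = (-0.9564, +0.2922)
n_3 = (-0.8926, -0.4508)
n_4 = (+0.4182, -0.9083)
n_5 = (+0.9897, -0.1428)
  (0,1): δ = 103.42°  ·
  (0,2): δ = 57.74°  ·
  (0,3): δ = 13.96°  ✓
  (0,4): δ = 73.97°  ·
  (0,5): δ = 131.03°  ·
  (1,2): δ = 134.32°  ·
  (1,3): δ = 90.54°  ·
  (1,4): δ = 2.61°  ✓
  (1,5): δ = 54.45°  ·
  (2,3): δ = 136.21°  ·
  (2,4): δ = 48.29°  ·
  (2,5): δ = 8.78°  ✓
  (3,4): δ = 92.07°  ·
  (3,5): δ = 35.01°  ✓
  (4,5): δ = 122.93°  ·
antipodal pairs: 4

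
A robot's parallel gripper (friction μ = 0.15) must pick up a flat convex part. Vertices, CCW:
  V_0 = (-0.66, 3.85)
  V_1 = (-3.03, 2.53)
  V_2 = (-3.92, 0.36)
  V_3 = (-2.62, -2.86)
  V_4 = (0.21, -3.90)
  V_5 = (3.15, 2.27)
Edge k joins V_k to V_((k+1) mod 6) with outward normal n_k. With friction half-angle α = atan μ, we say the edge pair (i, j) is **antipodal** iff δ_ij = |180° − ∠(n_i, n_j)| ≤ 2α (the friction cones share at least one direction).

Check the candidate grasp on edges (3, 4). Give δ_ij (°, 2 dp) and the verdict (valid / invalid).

δ = 95.30°, invalid

α = atan 0.15 = 8.53°;  2α = 17.06°
edge 3: e_3 = (+2.83, -1.04);  n_3 = (-0.3449, -0.9386)
edge 4: e_4 = (+2.94, +6.17);  n_4 = (+0.9028, -0.4302)
∠(n_3, n_4) = 84.70°
δ = |180° − 84.70°| = 95.30°
95.30° > 2α = 17.06°  →  invalid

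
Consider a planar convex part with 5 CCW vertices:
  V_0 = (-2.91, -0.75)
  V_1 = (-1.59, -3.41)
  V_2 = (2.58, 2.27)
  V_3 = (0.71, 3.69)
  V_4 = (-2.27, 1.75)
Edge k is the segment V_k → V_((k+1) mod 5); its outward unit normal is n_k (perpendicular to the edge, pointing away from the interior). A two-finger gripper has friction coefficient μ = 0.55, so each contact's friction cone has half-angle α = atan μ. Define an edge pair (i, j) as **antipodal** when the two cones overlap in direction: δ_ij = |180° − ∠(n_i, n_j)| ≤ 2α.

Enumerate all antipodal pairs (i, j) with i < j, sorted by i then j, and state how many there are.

count = 3; pairs: (0,2), (1,3), (1,4)

α = atan 0.55 = 28.81°;  2α = 57.62°
n_0 = (-0.8958, -0.4445)
n_1 = (+0.8061, -0.5918)
n_2 = (+0.6048, +0.7964)
n_3 = (-0.5456, +0.8381)
n_4 = (-0.9688, +0.2480)
  (0,1): δ = 62.68°  ·
  (0,2): δ = 26.40°  ✓
  (0,3): δ = 96.67°  ·
  (0,4): δ = 139.25°  ·
  (1,2): δ = 90.93°  ·
  (1,3): δ = 20.65°  ✓
  (1,4): δ = 21.93°  ✓
  (2,3): δ = 109.72°  ·
  (2,4): δ = 67.15°  ·
  (3,4): δ = 137.42°  ·
antipodal pairs: 3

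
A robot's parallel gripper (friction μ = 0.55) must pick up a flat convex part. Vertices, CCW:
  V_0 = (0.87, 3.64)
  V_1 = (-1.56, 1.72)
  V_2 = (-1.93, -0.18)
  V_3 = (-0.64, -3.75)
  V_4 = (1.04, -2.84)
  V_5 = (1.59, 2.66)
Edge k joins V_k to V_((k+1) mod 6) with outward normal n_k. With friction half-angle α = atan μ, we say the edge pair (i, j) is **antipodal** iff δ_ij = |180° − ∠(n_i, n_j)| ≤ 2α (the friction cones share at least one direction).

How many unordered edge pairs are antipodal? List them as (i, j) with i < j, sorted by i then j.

count = 7; pairs: (0,3), (0,4), (1,3), (1,4), (1,5), (2,4), (2,5)

α = atan 0.55 = 28.81°;  2α = 57.62°
n_0 = (-0.6200, +0.7846)
n_1 = (-0.9816, +0.1911)
n_2 = (-0.9405, -0.3398)
n_3 = (+0.4763, -0.8793)
n_4 = (+0.9950, -0.0995)
n_5 = (+0.8059, +0.5921)
  (0,1): δ = 139.33°  ·
  (0,2): δ = 108.45°  ·
  (0,3): δ = 9.87°  ✓
  (0,4): δ = 45.98°  ✓
  (0,5): δ = 87.99°  ·
  (1,2): δ = 149.11°  ·
  (1,3): δ = 50.54°  ✓
  (1,4): δ = 5.31°  ✓
  (1,5): δ = 47.32°  ✓
  (2,3): δ = 81.42°  ·
  (2,4): δ = 25.58°  ✓
  (2,5): δ = 16.44°  ✓
  (3,4): δ = 124.15°  ·
  (3,5): δ = 82.14°  ·
  (4,5): δ = 137.98°  ·
antipodal pairs: 7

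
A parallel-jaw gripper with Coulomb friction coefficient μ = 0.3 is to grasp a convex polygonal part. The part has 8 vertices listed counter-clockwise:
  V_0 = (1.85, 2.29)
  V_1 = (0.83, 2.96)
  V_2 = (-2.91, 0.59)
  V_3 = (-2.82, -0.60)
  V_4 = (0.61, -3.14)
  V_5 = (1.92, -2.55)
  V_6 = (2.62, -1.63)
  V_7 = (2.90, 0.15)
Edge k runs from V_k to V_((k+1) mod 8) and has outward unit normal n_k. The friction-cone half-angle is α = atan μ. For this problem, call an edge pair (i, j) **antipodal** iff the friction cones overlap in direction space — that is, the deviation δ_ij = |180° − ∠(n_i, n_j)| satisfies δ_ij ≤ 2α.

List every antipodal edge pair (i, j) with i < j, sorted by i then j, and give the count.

count = 6; pairs: (0,3), (1,4), (1,5), (2,6), (2,7), (3,7)

α = atan 0.3 = 16.70°;  2α = 33.40°
n_0 = (+0.5490, +0.8358)
n_1 = (-0.5353, +0.8447)
n_2 = (-0.9972, -0.0754)
n_3 = (-0.5951, -0.8036)
n_4 = (+0.4107, -0.9118)
n_5 = (+0.7958, -0.6055)
n_6 = (+0.9879, -0.1554)
n_7 = (+0.8978, +0.4405)
  (0,1): δ = 114.34°  ·
  (0,2): δ = 52.38°  ·
  (0,3): δ = 3.22°  ✓
  (0,4): δ = 57.55°  ·
  (0,5): δ = 86.03°  ·
  (0,6): δ = 114.36°  ·
  (0,7): δ = 149.43°  ·
  (1,2): δ = 118.04°  ·
  (1,3): δ = 68.88°  ·
  (1,4): δ = 8.12°  ✓
  (1,5): δ = 20.37°  ✓
  (1,6): δ = 48.70°  ·
  (1,7): δ = 83.77°  ·
  (2,3): δ = 130.85°  ·
  (2,4): δ = 70.08°  ·
  (2,5): δ = 41.59°  ·
  (2,6): δ = 13.26°  ✓
  (2,7): δ = 21.81°  ✓
  (3,4): δ = 119.23°  ·
  (3,5): δ = 90.75°  ·
  (3,6): δ = 62.42°  ·
  (3,7): δ = 27.34°  ✓
  (4,5): δ = 151.51°  ·
  (4,6): δ = 123.19°  ·
  (4,7): δ = 88.11°  ·
  (5,6): δ = 151.67°  ·
  (5,7): δ = 116.60°  ·
  (6,7): δ = 144.93°  ·
antipodal pairs: 6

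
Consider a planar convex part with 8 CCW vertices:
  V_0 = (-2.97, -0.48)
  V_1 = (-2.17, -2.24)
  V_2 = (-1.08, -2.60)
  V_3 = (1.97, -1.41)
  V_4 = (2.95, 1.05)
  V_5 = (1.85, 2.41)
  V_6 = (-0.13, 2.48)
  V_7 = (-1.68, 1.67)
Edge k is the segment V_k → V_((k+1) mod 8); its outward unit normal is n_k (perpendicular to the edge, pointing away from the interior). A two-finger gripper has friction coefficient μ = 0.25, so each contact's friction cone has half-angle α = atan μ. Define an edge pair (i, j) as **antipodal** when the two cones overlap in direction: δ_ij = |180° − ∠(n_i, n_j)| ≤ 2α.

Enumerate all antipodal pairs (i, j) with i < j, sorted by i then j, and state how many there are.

α = atan 0.25 = 14.04°;  2α = 28.07°
n_0 = (-0.9104, -0.4138)
n_1 = (-0.3136, -0.9496)
n_2 = (+0.3635, -0.9316)
n_3 = (+0.9290, -0.3701)
n_4 = (+0.7775, +0.6289)
n_5 = (+0.0353, +0.9994)
n_6 = (-0.4632, +0.8863)
n_7 = (-0.8575, +0.5145)
  (0,1): δ = 132.72°  ·
  (0,2): δ = 93.13°  ·
  (0,3): δ = 46.17°  ·
  (0,4): δ = 14.52°  ✓
  (0,5): δ = 63.53°  ·
  (0,6): δ = 93.15°  ·
  (0,7): δ = 124.59°  ·
  (1,2): δ = 140.41°  ·
  (1,3): δ = 93.44°  ·
  (1,4): δ = 32.76°  ·
  (1,5): δ = 16.25°  ✓
  (1,6): δ = 45.87°  ·
  (1,7): δ = 77.31°  ·
  (2,3): δ = 133.03°  ·
  (2,4): δ = 72.35°  ·
  (2,5): δ = 23.34°  ✓
  (2,6): δ = 6.28°  ✓
  (2,7): δ = 37.72°  ·
  (3,4): δ = 119.31°  ·
  (3,5): δ = 70.30°  ·
  (3,6): δ = 40.69°  ·
  (3,7): δ = 9.24°  ✓
  (4,5): δ = 130.99°  ·
  (4,6): δ = 101.38°  ·
  (4,7): δ = 69.93°  ·
  (5,6): δ = 150.38°  ·
  (5,7): δ = 118.94°  ·
  (6,7): δ = 148.55°  ·
antipodal pairs: 5

count = 5; pairs: (0,4), (1,5), (2,5), (2,6), (3,7)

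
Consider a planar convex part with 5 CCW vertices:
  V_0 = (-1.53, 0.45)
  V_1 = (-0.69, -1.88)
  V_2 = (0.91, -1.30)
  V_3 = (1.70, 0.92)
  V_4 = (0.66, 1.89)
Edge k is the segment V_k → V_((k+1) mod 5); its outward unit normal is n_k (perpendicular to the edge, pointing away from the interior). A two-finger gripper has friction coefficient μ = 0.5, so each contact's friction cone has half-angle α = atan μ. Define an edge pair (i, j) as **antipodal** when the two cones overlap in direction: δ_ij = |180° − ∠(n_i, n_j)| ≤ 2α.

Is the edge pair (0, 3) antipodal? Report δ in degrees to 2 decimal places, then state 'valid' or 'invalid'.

α = atan 0.5 = 26.57°;  2α = 53.13°
edge 0: e_0 = (+0.84, -2.33);  n_0 = (-0.9407, -0.3391)
edge 3: e_3 = (-1.04, +0.97);  n_3 = (+0.6821, +0.7313)
∠(n_0, n_3) = 152.83°
δ = |180° − 152.83°| = 27.17°
27.17° ≤ 2α = 53.13°  →  valid

δ = 27.17°, valid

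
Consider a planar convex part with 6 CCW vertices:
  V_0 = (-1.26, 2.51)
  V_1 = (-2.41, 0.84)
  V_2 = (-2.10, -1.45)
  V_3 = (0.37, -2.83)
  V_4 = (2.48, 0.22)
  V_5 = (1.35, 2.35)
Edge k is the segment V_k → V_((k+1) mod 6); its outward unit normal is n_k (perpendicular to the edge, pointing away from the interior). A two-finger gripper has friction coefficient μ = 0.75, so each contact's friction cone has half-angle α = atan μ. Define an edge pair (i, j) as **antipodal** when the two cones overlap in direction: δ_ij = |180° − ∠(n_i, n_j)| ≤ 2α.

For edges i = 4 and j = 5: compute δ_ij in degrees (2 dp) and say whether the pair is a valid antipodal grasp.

α = atan 0.75 = 36.87°;  2α = 73.74°
edge 4: e_4 = (-1.13, +2.13);  n_4 = (+0.8834, +0.4686)
edge 5: e_5 = (-2.61, +0.16);  n_5 = (+0.0612, +0.9981)
∠(n_4, n_5) = 58.55°
δ = |180° − 58.55°| = 121.45°
121.45° > 2α = 73.74°  →  invalid

δ = 121.45°, invalid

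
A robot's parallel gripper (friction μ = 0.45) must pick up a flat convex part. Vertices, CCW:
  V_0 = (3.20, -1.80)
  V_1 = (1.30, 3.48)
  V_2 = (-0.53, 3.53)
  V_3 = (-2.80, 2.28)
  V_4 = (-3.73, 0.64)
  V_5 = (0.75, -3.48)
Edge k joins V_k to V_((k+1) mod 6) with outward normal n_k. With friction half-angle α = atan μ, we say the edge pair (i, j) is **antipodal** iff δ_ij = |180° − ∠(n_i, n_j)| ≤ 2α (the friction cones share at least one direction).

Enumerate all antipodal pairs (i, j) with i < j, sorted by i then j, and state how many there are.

α = atan 0.45 = 24.23°;  2α = 48.46°
n_0 = (+0.9409, +0.3386)
n_1 = (+0.0273, +0.9996)
n_2 = (-0.4824, +0.8760)
n_3 = (-0.8699, +0.4933)
n_4 = (-0.6769, -0.7361)
n_5 = (+0.5655, -0.8247)
  (0,1): δ = 111.36°  ·
  (0,2): δ = 80.95°  ·
  (0,3): δ = 49.35°  ·
  (0,4): δ = 27.61°  ✓
  (0,5): δ = 104.65°  ·
  (1,2): δ = 149.60°  ·
  (1,3): δ = 117.99°  ·
  (1,4): δ = 41.04°  ✓
  (1,5): δ = 36.00°  ✓
  (2,3): δ = 148.40°  ·
  (2,4): δ = 71.44°  ·
  (2,5): δ = 5.60°  ✓
  (3,4): δ = 103.05°  ·
  (3,5): δ = 26.00°  ✓
  (4,5): δ = 102.96°  ·
antipodal pairs: 5

count = 5; pairs: (0,4), (1,4), (1,5), (2,5), (3,5)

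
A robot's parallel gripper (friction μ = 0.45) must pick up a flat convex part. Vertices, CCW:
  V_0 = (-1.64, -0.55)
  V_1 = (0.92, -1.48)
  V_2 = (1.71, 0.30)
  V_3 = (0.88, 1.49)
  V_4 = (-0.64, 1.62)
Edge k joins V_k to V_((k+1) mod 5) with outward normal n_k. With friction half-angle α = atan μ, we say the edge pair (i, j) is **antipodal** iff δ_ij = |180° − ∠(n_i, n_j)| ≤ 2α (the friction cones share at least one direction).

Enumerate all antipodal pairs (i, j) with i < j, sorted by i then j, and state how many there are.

α = atan 0.45 = 24.23°;  2α = 48.46°
n_0 = (-0.3414, -0.9399)
n_1 = (+0.9140, -0.4057)
n_2 = (+0.8202, +0.5721)
n_3 = (+0.0852, +0.9964)
n_4 = (-0.9082, +0.4185)
  (0,1): δ = 93.97°  ·
  (0,2): δ = 35.14°  ✓
  (0,3): δ = 15.08°  ✓
  (0,4): δ = 85.22°  ·
  (1,2): δ = 121.17°  ·
  (1,3): δ = 70.96°  ·
  (1,4): δ = 0.81°  ✓
  (2,3): δ = 129.78°  ·
  (2,4): δ = 59.64°  ·
  (3,4): δ = 109.85°  ·
antipodal pairs: 3

count = 3; pairs: (0,2), (0,3), (1,4)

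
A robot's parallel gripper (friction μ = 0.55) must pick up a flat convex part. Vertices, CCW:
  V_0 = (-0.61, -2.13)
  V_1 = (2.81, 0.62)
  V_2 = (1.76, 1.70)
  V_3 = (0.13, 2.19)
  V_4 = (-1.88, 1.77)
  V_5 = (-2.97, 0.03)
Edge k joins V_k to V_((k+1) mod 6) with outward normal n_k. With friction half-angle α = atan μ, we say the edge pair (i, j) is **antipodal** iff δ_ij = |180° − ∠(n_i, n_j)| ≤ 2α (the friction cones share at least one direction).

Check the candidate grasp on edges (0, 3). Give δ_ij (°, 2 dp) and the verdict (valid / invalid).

α = atan 0.55 = 28.81°;  2α = 57.62°
edge 0: e_0 = (+3.42, +2.75);  n_0 = (+0.6266, -0.7793)
edge 3: e_3 = (-2.01, -0.42);  n_3 = (-0.2045, +0.9789)
∠(n_0, n_3) = 153.00°
δ = |180° − 153.00°| = 27.00°
27.00° ≤ 2α = 57.62°  →  valid

δ = 27.00°, valid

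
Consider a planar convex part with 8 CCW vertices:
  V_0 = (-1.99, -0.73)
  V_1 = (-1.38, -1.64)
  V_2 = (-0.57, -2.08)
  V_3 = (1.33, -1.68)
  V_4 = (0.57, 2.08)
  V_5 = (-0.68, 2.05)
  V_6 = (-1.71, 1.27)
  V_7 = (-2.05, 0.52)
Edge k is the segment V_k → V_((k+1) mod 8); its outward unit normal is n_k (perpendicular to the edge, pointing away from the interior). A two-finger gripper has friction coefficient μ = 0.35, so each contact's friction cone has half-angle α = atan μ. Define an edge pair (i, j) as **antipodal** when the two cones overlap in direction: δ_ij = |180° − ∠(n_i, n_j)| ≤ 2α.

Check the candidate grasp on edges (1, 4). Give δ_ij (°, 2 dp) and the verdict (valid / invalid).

δ = 29.89°, valid

α = atan 0.35 = 19.29°;  2α = 38.58°
edge 1: e_1 = (+0.81, -0.44);  n_1 = (-0.4773, -0.8787)
edge 4: e_4 = (-1.25, -0.03);  n_4 = (-0.0240, +0.9997)
∠(n_1, n_4) = 150.11°
δ = |180° − 150.11°| = 29.89°
29.89° ≤ 2α = 38.58°  →  valid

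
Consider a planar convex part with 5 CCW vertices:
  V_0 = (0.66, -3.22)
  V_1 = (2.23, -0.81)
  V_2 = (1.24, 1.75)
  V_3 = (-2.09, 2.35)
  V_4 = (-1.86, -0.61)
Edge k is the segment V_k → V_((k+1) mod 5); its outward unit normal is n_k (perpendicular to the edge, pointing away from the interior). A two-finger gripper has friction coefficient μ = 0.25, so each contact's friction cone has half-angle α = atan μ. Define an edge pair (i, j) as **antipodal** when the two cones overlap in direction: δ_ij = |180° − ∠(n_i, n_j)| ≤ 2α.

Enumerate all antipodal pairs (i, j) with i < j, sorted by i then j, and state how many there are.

count = 2; pairs: (1,3), (1,4)

α = atan 0.25 = 14.04°;  2α = 28.07°
n_0 = (+0.8379, -0.5458)
n_1 = (+0.9327, +0.3607)
n_2 = (+0.1773, +0.9842)
n_3 = (-0.9970, -0.0775)
n_4 = (-0.7194, -0.6946)
  (0,1): δ = 125.78°  ·
  (0,2): δ = 67.13°  ·
  (0,3): δ = 37.53°  ·
  (0,4): δ = 77.08°  ·
  (1,2): δ = 121.36°  ·
  (1,3): δ = 16.70°  ✓
  (1,4): δ = 22.85°  ✓
  (2,3): δ = 75.34°  ·
  (2,4): δ = 35.79°  ·
  (3,4): δ = 140.45°  ·
antipodal pairs: 2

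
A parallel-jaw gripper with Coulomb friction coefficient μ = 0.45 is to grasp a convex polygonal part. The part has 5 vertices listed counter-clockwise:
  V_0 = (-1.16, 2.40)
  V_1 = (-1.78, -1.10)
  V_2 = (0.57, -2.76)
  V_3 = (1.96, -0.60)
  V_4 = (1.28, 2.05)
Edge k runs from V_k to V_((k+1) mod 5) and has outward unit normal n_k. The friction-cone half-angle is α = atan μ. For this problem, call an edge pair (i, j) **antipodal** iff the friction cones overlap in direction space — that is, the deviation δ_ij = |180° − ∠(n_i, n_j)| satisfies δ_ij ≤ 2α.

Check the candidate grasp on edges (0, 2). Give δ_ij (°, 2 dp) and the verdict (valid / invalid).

δ = 22.72°, valid

α = atan 0.45 = 24.23°;  2α = 48.46°
edge 0: e_0 = (-0.62, -3.50);  n_0 = (-0.9847, +0.1744)
edge 2: e_2 = (+1.39, +2.16);  n_2 = (+0.8409, -0.5412)
∠(n_0, n_2) = 157.28°
δ = |180° − 157.28°| = 22.72°
22.72° ≤ 2α = 48.46°  →  valid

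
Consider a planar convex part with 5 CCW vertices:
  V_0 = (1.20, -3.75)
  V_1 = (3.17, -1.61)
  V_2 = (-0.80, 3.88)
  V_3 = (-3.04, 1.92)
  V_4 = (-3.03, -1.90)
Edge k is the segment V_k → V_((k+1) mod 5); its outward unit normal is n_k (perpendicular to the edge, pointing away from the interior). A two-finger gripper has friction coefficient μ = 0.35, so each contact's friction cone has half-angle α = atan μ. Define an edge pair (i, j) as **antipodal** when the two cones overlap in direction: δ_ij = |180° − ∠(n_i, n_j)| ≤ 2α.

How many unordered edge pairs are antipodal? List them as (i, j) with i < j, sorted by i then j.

α = atan 0.35 = 19.29°;  2α = 38.58°
n_0 = (+0.7357, -0.6773)
n_1 = (+0.8103, +0.5860)
n_2 = (-0.6585, +0.7526)
n_3 = (-1.0000, -0.0026)
n_4 = (-0.4007, -0.9162)
  (0,1): δ = 101.50°  ·
  (0,2): δ = 6.18°  ✓
  (0,3): δ = 42.78°  ·
  (0,4): δ = 109.01°  ·
  (1,2): δ = 84.69°  ·
  (1,3): δ = 35.72°  ✓
  (1,4): δ = 30.51°  ✓
  (2,3): δ = 131.04°  ·
  (2,4): δ = 64.81°  ·
  (3,4): δ = 113.77°  ·
antipodal pairs: 3

count = 3; pairs: (0,2), (1,3), (1,4)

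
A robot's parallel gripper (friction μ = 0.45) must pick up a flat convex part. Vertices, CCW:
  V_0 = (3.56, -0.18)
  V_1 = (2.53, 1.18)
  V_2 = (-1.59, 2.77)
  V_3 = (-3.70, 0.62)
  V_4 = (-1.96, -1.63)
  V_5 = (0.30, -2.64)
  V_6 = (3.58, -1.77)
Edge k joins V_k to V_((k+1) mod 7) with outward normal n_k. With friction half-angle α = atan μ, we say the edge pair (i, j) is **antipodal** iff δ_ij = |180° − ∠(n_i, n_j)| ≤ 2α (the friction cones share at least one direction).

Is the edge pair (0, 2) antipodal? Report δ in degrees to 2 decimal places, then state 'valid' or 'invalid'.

α = atan 0.45 = 24.23°;  2α = 48.46°
edge 0: e_0 = (-1.03, +1.36);  n_0 = (+0.7972, +0.6037)
edge 2: e_2 = (-2.11, -2.15);  n_2 = (-0.7137, +0.7004)
∠(n_0, n_2) = 98.40°
δ = |180° − 98.40°| = 81.60°
81.60° > 2α = 48.46°  →  invalid

δ = 81.60°, invalid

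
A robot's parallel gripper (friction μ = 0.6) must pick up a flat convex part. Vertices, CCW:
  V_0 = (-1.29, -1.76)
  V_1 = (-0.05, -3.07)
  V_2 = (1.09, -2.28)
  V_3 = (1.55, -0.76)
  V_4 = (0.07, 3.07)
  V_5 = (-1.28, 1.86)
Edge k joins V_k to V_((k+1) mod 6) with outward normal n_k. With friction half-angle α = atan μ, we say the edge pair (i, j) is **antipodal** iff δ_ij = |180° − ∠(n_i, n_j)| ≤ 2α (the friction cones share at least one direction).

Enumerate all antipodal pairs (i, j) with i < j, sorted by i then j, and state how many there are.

count = 7; pairs: (0,2), (0,3), (1,4), (1,5), (2,4), (2,5), (3,5)

α = atan 0.6 = 30.96°;  2α = 61.93°
n_0 = (-0.7262, -0.6874)
n_1 = (+0.5696, -0.8219)
n_2 = (+0.9571, -0.2897)
n_3 = (+0.9328, +0.3604)
n_4 = (-0.6674, +0.7447)
n_5 = (-1.0000, +0.0028)
  (0,1): δ = 98.71°  ·
  (0,2): δ = 60.27°  ✓
  (0,3): δ = 22.30°  ✓
  (0,4): δ = 88.44°  ·
  (0,5): δ = 136.41°  ·
  (1,2): δ = 141.56°  ·
  (1,3): δ = 103.59°  ·
  (1,4): δ = 7.15°  ✓
  (1,5): δ = 55.12°  ✓
  (2,3): δ = 142.03°  ·
  (2,4): δ = 31.29°  ✓
  (2,5): δ = 16.68°  ✓
  (3,4): δ = 69.26°  ·
  (3,5): δ = 21.29°  ✓
  (4,5): δ = 132.03°  ·
antipodal pairs: 7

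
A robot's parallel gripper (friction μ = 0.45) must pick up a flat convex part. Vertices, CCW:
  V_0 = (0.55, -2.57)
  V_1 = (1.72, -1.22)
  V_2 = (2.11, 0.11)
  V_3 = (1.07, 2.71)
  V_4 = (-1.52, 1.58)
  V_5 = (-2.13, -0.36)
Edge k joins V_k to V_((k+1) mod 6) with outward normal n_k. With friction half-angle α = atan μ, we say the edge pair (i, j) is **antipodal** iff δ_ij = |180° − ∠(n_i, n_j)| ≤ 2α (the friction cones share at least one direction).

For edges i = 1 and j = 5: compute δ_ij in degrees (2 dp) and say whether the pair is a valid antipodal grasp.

α = atan 0.45 = 24.23°;  2α = 48.46°
edge 1: e_1 = (+0.39, +1.33);  n_1 = (+0.9596, -0.2814)
edge 5: e_5 = (+2.68, -2.21);  n_5 = (-0.6362, -0.7715)
∠(n_1, n_5) = 113.17°
δ = |180° − 113.17°| = 66.83°
66.83° > 2α = 48.46°  →  invalid

δ = 66.83°, invalid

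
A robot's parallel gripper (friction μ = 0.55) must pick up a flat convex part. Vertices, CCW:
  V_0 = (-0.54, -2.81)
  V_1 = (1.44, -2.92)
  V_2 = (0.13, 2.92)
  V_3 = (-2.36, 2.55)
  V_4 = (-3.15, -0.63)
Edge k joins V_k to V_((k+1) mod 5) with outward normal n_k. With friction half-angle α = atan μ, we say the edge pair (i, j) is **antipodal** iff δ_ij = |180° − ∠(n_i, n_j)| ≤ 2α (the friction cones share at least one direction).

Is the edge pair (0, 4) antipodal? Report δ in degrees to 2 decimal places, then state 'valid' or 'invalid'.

δ = 143.31°, invalid

α = atan 0.55 = 28.81°;  2α = 57.62°
edge 0: e_0 = (+1.98, -0.11);  n_0 = (-0.0555, -0.9985)
edge 4: e_4 = (+2.61, -2.18);  n_4 = (-0.6411, -0.7675)
∠(n_0, n_4) = 36.69°
δ = |180° − 36.69°| = 143.31°
143.31° > 2α = 57.62°  →  invalid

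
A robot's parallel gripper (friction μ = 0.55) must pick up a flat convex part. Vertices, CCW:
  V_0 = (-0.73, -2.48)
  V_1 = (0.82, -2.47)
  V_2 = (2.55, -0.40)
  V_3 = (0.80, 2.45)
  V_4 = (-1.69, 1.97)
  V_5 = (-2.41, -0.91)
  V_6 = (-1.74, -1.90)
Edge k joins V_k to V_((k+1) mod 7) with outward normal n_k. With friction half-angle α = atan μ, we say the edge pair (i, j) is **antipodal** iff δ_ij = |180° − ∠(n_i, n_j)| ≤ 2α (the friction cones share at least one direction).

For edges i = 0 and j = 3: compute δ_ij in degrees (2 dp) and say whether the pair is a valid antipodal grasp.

α = atan 0.55 = 28.81°;  2α = 57.62°
edge 0: e_0 = (+1.55, +0.01);  n_0 = (+0.0065, -1.0000)
edge 3: e_3 = (-2.49, -0.48);  n_3 = (-0.1893, +0.9819)
∠(n_0, n_3) = 169.46°
δ = |180° − 169.46°| = 10.54°
10.54° ≤ 2α = 57.62°  →  valid

δ = 10.54°, valid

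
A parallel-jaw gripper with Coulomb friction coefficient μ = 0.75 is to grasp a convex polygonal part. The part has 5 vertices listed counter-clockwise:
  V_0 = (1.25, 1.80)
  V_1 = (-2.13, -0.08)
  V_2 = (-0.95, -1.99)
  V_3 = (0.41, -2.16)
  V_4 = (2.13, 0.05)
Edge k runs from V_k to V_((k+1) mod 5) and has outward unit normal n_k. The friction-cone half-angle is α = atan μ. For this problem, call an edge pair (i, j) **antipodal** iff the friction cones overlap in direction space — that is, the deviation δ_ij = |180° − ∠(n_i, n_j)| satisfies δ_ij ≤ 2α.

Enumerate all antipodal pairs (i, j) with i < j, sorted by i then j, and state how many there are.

count = 5; pairs: (0,2), (0,3), (1,3), (1,4), (2,4)

α = atan 0.75 = 36.87°;  2α = 73.74°
n_0 = (-0.4861, +0.8739)
n_1 = (-0.8507, -0.5256)
n_2 = (-0.1240, -0.9923)
n_3 = (+0.7892, -0.6142)
n_4 = (+0.8934, +0.4493)
  (0,1): δ = 87.38°  ·
  (0,2): δ = 36.21°  ✓
  (0,3): δ = 23.02°  ✓
  (0,4): δ = 87.61°  ·
  (1,2): δ = 128.83°  ·
  (1,3): δ = 69.60°  ✓
  (1,4): δ = 5.01°  ✓
  (2,3): δ = 120.77°  ·
  (2,4): δ = 56.18°  ✓
  (3,4): δ = 115.41°  ·
antipodal pairs: 5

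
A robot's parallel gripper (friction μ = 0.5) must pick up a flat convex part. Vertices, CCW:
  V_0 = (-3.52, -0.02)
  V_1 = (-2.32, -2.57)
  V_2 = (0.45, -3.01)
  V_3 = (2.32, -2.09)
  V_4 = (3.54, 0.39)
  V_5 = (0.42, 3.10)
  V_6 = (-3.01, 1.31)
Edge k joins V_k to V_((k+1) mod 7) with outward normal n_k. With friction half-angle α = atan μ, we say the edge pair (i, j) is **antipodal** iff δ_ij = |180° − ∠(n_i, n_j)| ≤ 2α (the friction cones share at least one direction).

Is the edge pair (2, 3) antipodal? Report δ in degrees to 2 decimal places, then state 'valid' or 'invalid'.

δ = 142.39°, invalid

α = atan 0.5 = 26.57°;  2α = 53.13°
edge 2: e_2 = (+1.87, +0.92);  n_2 = (+0.4414, -0.8973)
edge 3: e_3 = (+1.22, +2.48);  n_3 = (+0.8973, -0.4414)
∠(n_2, n_3) = 37.61°
δ = |180° − 37.61°| = 142.39°
142.39° > 2α = 53.13°  →  invalid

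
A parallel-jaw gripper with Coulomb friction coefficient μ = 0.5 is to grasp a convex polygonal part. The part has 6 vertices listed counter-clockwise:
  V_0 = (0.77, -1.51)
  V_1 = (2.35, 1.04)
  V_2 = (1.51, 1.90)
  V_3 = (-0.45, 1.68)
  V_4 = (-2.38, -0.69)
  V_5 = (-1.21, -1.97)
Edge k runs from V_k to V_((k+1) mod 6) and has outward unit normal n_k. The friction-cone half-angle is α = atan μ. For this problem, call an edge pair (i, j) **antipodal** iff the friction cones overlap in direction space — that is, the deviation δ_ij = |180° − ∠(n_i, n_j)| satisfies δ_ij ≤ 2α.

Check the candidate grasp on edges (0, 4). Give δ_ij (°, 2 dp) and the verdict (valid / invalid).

α = atan 0.5 = 26.57°;  2α = 53.13°
edge 0: e_0 = (+1.58, +2.55);  n_0 = (+0.8501, -0.5267)
edge 4: e_4 = (+1.17, -1.28);  n_4 = (-0.7381, -0.6747)
∠(n_0, n_4) = 105.79°
δ = |180° − 105.79°| = 74.21°
74.21° > 2α = 53.13°  →  invalid

δ = 74.21°, invalid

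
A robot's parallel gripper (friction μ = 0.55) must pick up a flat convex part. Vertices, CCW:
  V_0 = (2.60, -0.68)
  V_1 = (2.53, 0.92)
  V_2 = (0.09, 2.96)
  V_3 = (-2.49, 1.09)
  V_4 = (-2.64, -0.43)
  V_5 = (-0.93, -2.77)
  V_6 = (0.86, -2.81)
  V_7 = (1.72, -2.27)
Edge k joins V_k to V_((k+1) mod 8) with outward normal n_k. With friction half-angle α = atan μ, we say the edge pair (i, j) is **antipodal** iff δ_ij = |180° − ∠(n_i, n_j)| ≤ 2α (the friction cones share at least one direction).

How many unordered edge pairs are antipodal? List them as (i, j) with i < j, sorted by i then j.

count = 11; pairs: (0,2), (0,3), (0,4), (1,3), (1,4), (1,5), (2,5), (2,6), (2,7), (3,6), (3,7)

α = atan 0.55 = 28.81°;  2α = 57.62°
n_0 = (+0.9990, +0.0437)
n_1 = (+0.6414, +0.7672)
n_2 = (-0.5869, +0.8097)
n_3 = (-0.9952, +0.0982)
n_4 = (-0.8074, -0.5900)
n_5 = (-0.0223, -0.9998)
n_6 = (+0.5318, -0.8469)
n_7 = (+0.8749, -0.4842)
  (0,1): δ = 132.40°  ·
  (0,2): δ = 56.57°  ✓
  (0,3): δ = 8.14°  ✓
  (0,4): δ = 33.65°  ✓
  (0,5): δ = 86.21°  ·
  (0,6): δ = 119.62°  ·
  (0,7): δ = 148.53°  ·
  (1,2): δ = 104.17°  ·
  (1,3): δ = 55.74°  ✓
  (1,4): δ = 13.94°  ✓
  (1,5): δ = 38.62°  ✓
  (1,6): δ = 72.02°  ·
  (1,7): δ = 100.94°  ·
  (2,3): δ = 131.57°  ·
  (2,4): δ = 89.78°  ·
  (2,5): δ = 37.21°  ✓
  (2,6): δ = 3.81°  ✓
  (2,7): δ = 25.10°  ✓
  (3,4): δ = 138.21°  ·
  (3,5): δ = 85.64°  ·
  (3,6): δ = 52.24°  ✓
  (3,7): δ = 23.33°  ✓
  (4,5): δ = 127.44°  ·
  (4,6): δ = 94.03°  ·
  (4,7): δ = 65.12°  ·
  (5,6): δ = 146.59°  ·
  (5,7): δ = 117.68°  ·
  (6,7): δ = 151.09°  ·
antipodal pairs: 11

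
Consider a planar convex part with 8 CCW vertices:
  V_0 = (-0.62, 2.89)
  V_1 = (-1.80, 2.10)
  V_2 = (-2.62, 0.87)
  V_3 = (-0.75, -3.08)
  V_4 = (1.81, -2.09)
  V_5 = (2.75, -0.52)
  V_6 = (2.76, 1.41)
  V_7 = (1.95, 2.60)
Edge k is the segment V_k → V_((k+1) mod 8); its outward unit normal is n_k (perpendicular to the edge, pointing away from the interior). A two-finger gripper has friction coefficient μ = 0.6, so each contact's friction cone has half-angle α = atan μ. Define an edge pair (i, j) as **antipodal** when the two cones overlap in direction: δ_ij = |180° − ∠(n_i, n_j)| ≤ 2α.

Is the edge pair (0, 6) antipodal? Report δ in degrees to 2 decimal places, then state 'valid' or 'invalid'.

δ = 90.44°, invalid

α = atan 0.6 = 30.96°;  2α = 61.93°
edge 0: e_0 = (-1.18, -0.79);  n_0 = (-0.5563, +0.8310)
edge 6: e_6 = (-0.81, +1.19);  n_6 = (+0.8267, +0.5627)
∠(n_0, n_6) = 89.56°
δ = |180° − 89.56°| = 90.44°
90.44° > 2α = 61.93°  →  invalid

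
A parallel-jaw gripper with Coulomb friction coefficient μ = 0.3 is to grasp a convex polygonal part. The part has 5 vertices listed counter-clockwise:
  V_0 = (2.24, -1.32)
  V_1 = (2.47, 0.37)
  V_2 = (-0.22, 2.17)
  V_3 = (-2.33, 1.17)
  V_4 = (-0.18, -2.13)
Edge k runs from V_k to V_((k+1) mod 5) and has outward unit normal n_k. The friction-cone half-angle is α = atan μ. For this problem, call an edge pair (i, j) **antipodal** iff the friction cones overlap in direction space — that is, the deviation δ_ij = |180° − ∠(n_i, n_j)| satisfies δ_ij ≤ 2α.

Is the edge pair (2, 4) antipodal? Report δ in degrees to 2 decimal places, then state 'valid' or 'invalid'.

α = atan 0.3 = 16.70°;  2α = 33.40°
edge 2: e_2 = (-2.11, -1.00);  n_2 = (-0.4283, +0.9037)
edge 4: e_4 = (+2.42, +0.81);  n_4 = (+0.3174, -0.9483)
∠(n_2, n_4) = 173.15°
δ = |180° − 173.15°| = 6.85°
6.85° ≤ 2α = 33.40°  →  valid

δ = 6.85°, valid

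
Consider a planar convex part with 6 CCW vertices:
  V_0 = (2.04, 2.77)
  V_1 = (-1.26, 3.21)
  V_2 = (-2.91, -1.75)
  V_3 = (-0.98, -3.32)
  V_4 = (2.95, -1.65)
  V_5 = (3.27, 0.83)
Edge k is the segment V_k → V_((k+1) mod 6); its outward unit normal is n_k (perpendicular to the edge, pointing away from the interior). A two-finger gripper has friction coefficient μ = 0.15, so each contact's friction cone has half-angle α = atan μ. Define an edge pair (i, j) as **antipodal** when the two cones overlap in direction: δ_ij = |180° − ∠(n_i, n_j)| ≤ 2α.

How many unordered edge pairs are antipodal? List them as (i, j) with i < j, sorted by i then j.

count = 1; pairs: (1,4)

α = atan 0.15 = 8.53°;  2α = 17.06°
n_0 = (+0.1322, +0.9912)
n_1 = (-0.9489, +0.3157)
n_2 = (-0.6310, -0.7757)
n_3 = (+0.3911, -0.9204)
n_4 = (+0.9918, -0.1280)
n_5 = (+0.8446, +0.5355)
  (0,1): δ = 100.81°  ·
  (0,2): δ = 31.53°  ·
  (0,3): δ = 30.62°  ·
  (0,4): δ = 90.24°  ·
  (0,5): δ = 129.97°  ·
  (1,2): δ = 110.73°  ·
  (1,3): δ = 48.58°  ·
  (1,4): δ = 11.05°  ✓
  (1,5): δ = 50.78°  ·
  (2,3): δ = 117.85°  ·
  (2,4): δ = 58.23°  ·
  (2,5): δ = 18.50°  ·
  (3,4): δ = 120.37°  ·
  (3,5): δ = 80.65°  ·
  (4,5): δ = 140.27°  ·
antipodal pairs: 1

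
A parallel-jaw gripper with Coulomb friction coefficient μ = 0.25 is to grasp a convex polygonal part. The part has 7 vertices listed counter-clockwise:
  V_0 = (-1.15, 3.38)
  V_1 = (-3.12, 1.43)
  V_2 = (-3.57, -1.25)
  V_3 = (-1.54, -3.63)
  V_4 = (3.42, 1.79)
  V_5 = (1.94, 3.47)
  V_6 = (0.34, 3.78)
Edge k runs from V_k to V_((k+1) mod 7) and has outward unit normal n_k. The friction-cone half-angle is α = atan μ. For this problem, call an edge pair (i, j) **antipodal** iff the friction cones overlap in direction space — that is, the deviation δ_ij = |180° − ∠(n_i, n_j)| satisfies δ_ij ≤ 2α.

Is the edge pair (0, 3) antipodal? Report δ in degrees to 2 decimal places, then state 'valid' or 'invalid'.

δ = 2.83°, valid

α = atan 0.25 = 14.04°;  2α = 28.07°
edge 0: e_0 = (-1.97, -1.95);  n_0 = (-0.7035, +0.7107)
edge 3: e_3 = (+4.96, +5.42);  n_3 = (+0.7377, -0.6751)
∠(n_0, n_3) = 177.17°
δ = |180° − 177.17°| = 2.83°
2.83° ≤ 2α = 28.07°  →  valid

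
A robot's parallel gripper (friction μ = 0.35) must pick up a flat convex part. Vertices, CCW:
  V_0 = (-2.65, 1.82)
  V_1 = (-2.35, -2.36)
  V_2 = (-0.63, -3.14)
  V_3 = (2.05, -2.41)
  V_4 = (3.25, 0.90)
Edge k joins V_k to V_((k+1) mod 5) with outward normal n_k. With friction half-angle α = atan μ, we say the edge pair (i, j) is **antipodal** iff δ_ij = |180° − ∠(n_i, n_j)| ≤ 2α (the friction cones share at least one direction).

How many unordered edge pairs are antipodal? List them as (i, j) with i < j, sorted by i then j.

α = atan 0.35 = 19.29°;  2α = 38.58°
n_0 = (-0.9974, -0.0716)
n_1 = (-0.4130, -0.9107)
n_2 = (+0.2628, -0.9648)
n_3 = (+0.9401, -0.3408)
n_4 = (+0.1541, +0.9881)
  (0,1): δ = 118.50°  ·
  (0,2): δ = 78.87°  ·
  (0,3): δ = 24.03°  ✓
  (0,4): δ = 77.03°  ·
  (1,2): δ = 140.37°  ·
  (1,3): δ = 85.53°  ·
  (1,4): δ = 15.53°  ✓
  (2,3): δ = 125.16°  ·
  (2,4): δ = 24.10°  ✓
  (3,4): δ = 78.94°  ·
antipodal pairs: 3

count = 3; pairs: (0,3), (1,4), (2,4)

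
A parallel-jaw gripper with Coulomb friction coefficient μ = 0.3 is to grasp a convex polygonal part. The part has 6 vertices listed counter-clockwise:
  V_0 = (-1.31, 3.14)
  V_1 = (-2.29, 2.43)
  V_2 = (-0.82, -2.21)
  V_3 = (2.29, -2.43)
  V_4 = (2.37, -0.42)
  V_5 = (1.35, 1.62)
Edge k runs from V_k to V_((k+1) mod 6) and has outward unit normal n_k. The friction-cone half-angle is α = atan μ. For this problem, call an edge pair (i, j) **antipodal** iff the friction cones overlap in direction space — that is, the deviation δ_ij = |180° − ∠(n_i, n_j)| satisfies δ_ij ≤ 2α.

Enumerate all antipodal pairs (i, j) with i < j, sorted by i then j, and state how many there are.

α = atan 0.3 = 16.70°;  2α = 33.40°
n_0 = (-0.5867, +0.8098)
n_1 = (-0.9533, -0.3020)
n_2 = (-0.0706, -0.9975)
n_3 = (+0.9992, -0.0398)
n_4 = (+0.8944, +0.4472)
n_5 = (+0.4961, +0.8682)
  (0,1): δ = 108.34°  ·
  (0,2): δ = 39.97°  ·
  (0,3): δ = 51.80°  ·
  (0,4): δ = 80.64°  ·
  (0,5): δ = 114.33°  ·
  (1,2): δ = 111.63°  ·
  (1,3): δ = 19.86°  ✓
  (1,4): δ = 8.99°  ✓
  (1,5): δ = 42.68°  ·
  (2,3): δ = 88.23°  ·
  (2,4): δ = 59.39°  ·
  (2,5): δ = 25.70°  ✓
  (3,4): δ = 151.16°  ·
  (3,5): δ = 117.47°  ·
  (4,5): δ = 146.31°  ·
antipodal pairs: 3

count = 3; pairs: (1,3), (1,4), (2,5)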